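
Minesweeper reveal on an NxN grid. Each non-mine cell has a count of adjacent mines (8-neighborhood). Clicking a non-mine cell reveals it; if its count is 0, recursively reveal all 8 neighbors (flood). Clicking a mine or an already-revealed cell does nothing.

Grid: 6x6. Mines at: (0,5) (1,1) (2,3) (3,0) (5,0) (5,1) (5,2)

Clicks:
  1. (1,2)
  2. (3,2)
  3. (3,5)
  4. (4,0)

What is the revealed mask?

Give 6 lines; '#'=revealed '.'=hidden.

Click 1 (1,2) count=2: revealed 1 new [(1,2)] -> total=1
Click 2 (3,2) count=1: revealed 1 new [(3,2)] -> total=2
Click 3 (3,5) count=0: revealed 13 new [(1,4) (1,5) (2,4) (2,5) (3,3) (3,4) (3,5) (4,3) (4,4) (4,5) (5,3) (5,4) (5,5)] -> total=15
Click 4 (4,0) count=3: revealed 1 new [(4,0)] -> total=16

Answer: ......
..#.##
....##
..####
#..###
...###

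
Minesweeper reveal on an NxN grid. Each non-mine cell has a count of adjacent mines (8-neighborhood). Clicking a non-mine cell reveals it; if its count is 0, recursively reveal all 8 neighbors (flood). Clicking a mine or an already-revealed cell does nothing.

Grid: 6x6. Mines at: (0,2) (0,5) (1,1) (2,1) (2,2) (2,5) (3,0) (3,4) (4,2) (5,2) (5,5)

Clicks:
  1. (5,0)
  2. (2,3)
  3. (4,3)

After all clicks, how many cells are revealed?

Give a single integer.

Click 1 (5,0) count=0: revealed 4 new [(4,0) (4,1) (5,0) (5,1)] -> total=4
Click 2 (2,3) count=2: revealed 1 new [(2,3)] -> total=5
Click 3 (4,3) count=3: revealed 1 new [(4,3)] -> total=6

Answer: 6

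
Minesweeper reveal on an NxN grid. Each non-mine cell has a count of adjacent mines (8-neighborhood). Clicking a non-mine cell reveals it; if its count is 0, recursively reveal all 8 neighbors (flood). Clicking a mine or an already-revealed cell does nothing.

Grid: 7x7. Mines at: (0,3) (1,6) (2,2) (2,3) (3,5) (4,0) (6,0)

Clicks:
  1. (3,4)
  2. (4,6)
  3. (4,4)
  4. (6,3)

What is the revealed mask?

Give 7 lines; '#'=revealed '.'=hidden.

Answer: .......
.......
.......
.####..
.######
.######
.######

Derivation:
Click 1 (3,4) count=2: revealed 1 new [(3,4)] -> total=1
Click 2 (4,6) count=1: revealed 1 new [(4,6)] -> total=2
Click 3 (4,4) count=1: revealed 1 new [(4,4)] -> total=3
Click 4 (6,3) count=0: revealed 19 new [(3,1) (3,2) (3,3) (4,1) (4,2) (4,3) (4,5) (5,1) (5,2) (5,3) (5,4) (5,5) (5,6) (6,1) (6,2) (6,3) (6,4) (6,5) (6,6)] -> total=22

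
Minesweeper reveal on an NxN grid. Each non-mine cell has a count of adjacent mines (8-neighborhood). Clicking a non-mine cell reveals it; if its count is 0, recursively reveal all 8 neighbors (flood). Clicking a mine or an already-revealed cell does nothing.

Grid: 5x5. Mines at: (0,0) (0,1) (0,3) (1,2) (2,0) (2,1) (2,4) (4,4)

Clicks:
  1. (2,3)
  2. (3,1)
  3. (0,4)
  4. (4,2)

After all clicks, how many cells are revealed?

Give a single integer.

Answer: 10

Derivation:
Click 1 (2,3) count=2: revealed 1 new [(2,3)] -> total=1
Click 2 (3,1) count=2: revealed 1 new [(3,1)] -> total=2
Click 3 (0,4) count=1: revealed 1 new [(0,4)] -> total=3
Click 4 (4,2) count=0: revealed 7 new [(3,0) (3,2) (3,3) (4,0) (4,1) (4,2) (4,3)] -> total=10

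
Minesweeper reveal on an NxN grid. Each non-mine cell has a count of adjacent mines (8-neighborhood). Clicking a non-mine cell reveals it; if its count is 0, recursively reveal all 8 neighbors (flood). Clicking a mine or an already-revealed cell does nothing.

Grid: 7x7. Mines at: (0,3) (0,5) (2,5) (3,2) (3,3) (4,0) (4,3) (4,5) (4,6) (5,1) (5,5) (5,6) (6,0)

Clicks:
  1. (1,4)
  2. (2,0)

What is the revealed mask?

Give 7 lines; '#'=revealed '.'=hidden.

Answer: ###....
###.#..
###....
##.....
.......
.......
.......

Derivation:
Click 1 (1,4) count=3: revealed 1 new [(1,4)] -> total=1
Click 2 (2,0) count=0: revealed 11 new [(0,0) (0,1) (0,2) (1,0) (1,1) (1,2) (2,0) (2,1) (2,2) (3,0) (3,1)] -> total=12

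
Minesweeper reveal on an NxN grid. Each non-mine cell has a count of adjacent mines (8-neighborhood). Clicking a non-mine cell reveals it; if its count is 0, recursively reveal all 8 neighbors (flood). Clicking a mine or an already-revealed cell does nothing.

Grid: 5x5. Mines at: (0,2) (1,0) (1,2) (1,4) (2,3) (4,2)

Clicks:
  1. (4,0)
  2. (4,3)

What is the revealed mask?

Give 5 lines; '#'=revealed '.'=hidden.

Answer: .....
.....
##...
##...
##.#.

Derivation:
Click 1 (4,0) count=0: revealed 6 new [(2,0) (2,1) (3,0) (3,1) (4,0) (4,1)] -> total=6
Click 2 (4,3) count=1: revealed 1 new [(4,3)] -> total=7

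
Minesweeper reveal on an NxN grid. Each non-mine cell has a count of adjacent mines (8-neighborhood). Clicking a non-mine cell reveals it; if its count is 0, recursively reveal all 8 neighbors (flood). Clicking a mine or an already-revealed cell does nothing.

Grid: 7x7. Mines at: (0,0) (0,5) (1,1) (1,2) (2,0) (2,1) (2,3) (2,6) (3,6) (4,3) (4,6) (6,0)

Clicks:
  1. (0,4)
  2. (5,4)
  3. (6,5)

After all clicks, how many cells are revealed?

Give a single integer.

Answer: 13

Derivation:
Click 1 (0,4) count=1: revealed 1 new [(0,4)] -> total=1
Click 2 (5,4) count=1: revealed 1 new [(5,4)] -> total=2
Click 3 (6,5) count=0: revealed 11 new [(5,1) (5,2) (5,3) (5,5) (5,6) (6,1) (6,2) (6,3) (6,4) (6,5) (6,6)] -> total=13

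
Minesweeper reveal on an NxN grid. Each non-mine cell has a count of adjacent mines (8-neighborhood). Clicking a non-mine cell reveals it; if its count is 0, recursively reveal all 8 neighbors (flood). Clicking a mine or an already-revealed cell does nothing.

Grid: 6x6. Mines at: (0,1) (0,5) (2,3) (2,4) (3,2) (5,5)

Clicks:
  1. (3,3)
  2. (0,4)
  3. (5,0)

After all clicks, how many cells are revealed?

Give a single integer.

Answer: 18

Derivation:
Click 1 (3,3) count=3: revealed 1 new [(3,3)] -> total=1
Click 2 (0,4) count=1: revealed 1 new [(0,4)] -> total=2
Click 3 (5,0) count=0: revealed 16 new [(1,0) (1,1) (2,0) (2,1) (3,0) (3,1) (4,0) (4,1) (4,2) (4,3) (4,4) (5,0) (5,1) (5,2) (5,3) (5,4)] -> total=18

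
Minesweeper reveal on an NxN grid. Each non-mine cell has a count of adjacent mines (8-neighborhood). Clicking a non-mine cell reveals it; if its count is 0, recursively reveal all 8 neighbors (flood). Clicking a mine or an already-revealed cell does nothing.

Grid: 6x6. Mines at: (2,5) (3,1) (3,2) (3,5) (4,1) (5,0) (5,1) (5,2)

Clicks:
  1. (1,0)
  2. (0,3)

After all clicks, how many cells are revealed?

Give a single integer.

Answer: 17

Derivation:
Click 1 (1,0) count=0: revealed 17 new [(0,0) (0,1) (0,2) (0,3) (0,4) (0,5) (1,0) (1,1) (1,2) (1,3) (1,4) (1,5) (2,0) (2,1) (2,2) (2,3) (2,4)] -> total=17
Click 2 (0,3) count=0: revealed 0 new [(none)] -> total=17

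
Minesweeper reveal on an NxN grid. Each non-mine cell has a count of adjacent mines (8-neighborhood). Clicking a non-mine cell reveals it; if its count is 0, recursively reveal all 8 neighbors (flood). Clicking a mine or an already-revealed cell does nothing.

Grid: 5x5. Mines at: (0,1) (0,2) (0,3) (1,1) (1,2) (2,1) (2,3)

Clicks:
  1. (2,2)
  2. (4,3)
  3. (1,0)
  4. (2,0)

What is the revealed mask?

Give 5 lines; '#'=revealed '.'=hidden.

Answer: .....
#....
#.#..
#####
#####

Derivation:
Click 1 (2,2) count=4: revealed 1 new [(2,2)] -> total=1
Click 2 (4,3) count=0: revealed 10 new [(3,0) (3,1) (3,2) (3,3) (3,4) (4,0) (4,1) (4,2) (4,3) (4,4)] -> total=11
Click 3 (1,0) count=3: revealed 1 new [(1,0)] -> total=12
Click 4 (2,0) count=2: revealed 1 new [(2,0)] -> total=13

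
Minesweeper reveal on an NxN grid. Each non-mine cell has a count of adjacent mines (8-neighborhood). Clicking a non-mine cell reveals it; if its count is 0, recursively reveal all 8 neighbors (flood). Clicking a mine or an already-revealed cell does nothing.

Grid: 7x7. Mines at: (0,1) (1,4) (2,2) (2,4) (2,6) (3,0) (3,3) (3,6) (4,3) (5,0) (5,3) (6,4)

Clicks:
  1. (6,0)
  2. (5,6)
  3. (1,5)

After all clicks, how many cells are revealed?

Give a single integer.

Click 1 (6,0) count=1: revealed 1 new [(6,0)] -> total=1
Click 2 (5,6) count=0: revealed 6 new [(4,5) (4,6) (5,5) (5,6) (6,5) (6,6)] -> total=7
Click 3 (1,5) count=3: revealed 1 new [(1,5)] -> total=8

Answer: 8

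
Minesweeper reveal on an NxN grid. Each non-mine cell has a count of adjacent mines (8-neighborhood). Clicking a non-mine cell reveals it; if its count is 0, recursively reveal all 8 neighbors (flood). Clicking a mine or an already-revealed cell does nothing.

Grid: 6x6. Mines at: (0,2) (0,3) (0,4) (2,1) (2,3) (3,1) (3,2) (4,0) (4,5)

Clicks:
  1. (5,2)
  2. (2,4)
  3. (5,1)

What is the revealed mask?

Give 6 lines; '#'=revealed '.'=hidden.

Click 1 (5,2) count=0: revealed 8 new [(4,1) (4,2) (4,3) (4,4) (5,1) (5,2) (5,3) (5,4)] -> total=8
Click 2 (2,4) count=1: revealed 1 new [(2,4)] -> total=9
Click 3 (5,1) count=1: revealed 0 new [(none)] -> total=9

Answer: ......
......
....#.
......
.####.
.####.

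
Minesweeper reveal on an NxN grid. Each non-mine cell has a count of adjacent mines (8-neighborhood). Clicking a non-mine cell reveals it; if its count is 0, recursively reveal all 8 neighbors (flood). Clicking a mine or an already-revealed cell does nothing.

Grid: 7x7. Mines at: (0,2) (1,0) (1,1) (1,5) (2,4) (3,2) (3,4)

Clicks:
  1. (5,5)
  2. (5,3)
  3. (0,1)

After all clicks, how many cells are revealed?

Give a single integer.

Click 1 (5,5) count=0: revealed 29 new [(2,0) (2,1) (2,5) (2,6) (3,0) (3,1) (3,5) (3,6) (4,0) (4,1) (4,2) (4,3) (4,4) (4,5) (4,6) (5,0) (5,1) (5,2) (5,3) (5,4) (5,5) (5,6) (6,0) (6,1) (6,2) (6,3) (6,4) (6,5) (6,6)] -> total=29
Click 2 (5,3) count=0: revealed 0 new [(none)] -> total=29
Click 3 (0,1) count=3: revealed 1 new [(0,1)] -> total=30

Answer: 30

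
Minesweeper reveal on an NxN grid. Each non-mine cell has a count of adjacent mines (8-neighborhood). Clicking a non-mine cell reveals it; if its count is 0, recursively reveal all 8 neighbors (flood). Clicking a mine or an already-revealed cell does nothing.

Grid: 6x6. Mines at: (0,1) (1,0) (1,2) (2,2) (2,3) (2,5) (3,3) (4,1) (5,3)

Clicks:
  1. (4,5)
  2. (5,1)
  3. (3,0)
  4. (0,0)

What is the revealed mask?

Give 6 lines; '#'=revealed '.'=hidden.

Click 1 (4,5) count=0: revealed 6 new [(3,4) (3,5) (4,4) (4,5) (5,4) (5,5)] -> total=6
Click 2 (5,1) count=1: revealed 1 new [(5,1)] -> total=7
Click 3 (3,0) count=1: revealed 1 new [(3,0)] -> total=8
Click 4 (0,0) count=2: revealed 1 new [(0,0)] -> total=9

Answer: #.....
......
......
#...##
....##
.#..##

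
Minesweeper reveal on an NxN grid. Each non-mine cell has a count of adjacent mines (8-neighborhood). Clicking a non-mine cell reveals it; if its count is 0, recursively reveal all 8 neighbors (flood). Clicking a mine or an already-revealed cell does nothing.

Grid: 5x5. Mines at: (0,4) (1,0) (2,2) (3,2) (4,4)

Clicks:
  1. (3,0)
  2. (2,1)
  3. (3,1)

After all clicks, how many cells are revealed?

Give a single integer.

Click 1 (3,0) count=0: revealed 6 new [(2,0) (2,1) (3,0) (3,1) (4,0) (4,1)] -> total=6
Click 2 (2,1) count=3: revealed 0 new [(none)] -> total=6
Click 3 (3,1) count=2: revealed 0 new [(none)] -> total=6

Answer: 6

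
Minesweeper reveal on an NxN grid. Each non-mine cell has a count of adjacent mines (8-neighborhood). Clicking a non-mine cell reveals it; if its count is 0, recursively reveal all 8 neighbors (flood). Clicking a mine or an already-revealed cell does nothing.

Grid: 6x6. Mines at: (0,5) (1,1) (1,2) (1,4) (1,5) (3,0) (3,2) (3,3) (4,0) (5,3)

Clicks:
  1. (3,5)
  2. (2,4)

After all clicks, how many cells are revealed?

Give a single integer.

Click 1 (3,5) count=0: revealed 8 new [(2,4) (2,5) (3,4) (3,5) (4,4) (4,5) (5,4) (5,5)] -> total=8
Click 2 (2,4) count=3: revealed 0 new [(none)] -> total=8

Answer: 8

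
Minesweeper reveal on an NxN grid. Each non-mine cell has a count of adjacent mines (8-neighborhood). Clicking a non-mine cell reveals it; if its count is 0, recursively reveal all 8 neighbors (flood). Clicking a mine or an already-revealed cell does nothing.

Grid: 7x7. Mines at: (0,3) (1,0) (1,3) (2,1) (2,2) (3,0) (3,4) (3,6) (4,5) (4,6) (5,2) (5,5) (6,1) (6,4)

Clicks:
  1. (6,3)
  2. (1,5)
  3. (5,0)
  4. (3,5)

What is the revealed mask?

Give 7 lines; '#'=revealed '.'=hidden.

Click 1 (6,3) count=2: revealed 1 new [(6,3)] -> total=1
Click 2 (1,5) count=0: revealed 9 new [(0,4) (0,5) (0,6) (1,4) (1,5) (1,6) (2,4) (2,5) (2,6)] -> total=10
Click 3 (5,0) count=1: revealed 1 new [(5,0)] -> total=11
Click 4 (3,5) count=4: revealed 1 new [(3,5)] -> total=12

Answer: ....###
....###
....###
.....#.
.......
#......
...#...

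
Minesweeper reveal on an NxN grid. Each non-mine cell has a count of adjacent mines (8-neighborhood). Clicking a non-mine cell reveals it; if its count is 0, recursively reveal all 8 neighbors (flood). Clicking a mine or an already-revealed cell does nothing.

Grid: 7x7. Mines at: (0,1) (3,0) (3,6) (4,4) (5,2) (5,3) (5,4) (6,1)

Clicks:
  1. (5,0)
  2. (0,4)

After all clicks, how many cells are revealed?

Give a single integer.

Click 1 (5,0) count=1: revealed 1 new [(5,0)] -> total=1
Click 2 (0,4) count=0: revealed 25 new [(0,2) (0,3) (0,4) (0,5) (0,6) (1,1) (1,2) (1,3) (1,4) (1,5) (1,6) (2,1) (2,2) (2,3) (2,4) (2,5) (2,6) (3,1) (3,2) (3,3) (3,4) (3,5) (4,1) (4,2) (4,3)] -> total=26

Answer: 26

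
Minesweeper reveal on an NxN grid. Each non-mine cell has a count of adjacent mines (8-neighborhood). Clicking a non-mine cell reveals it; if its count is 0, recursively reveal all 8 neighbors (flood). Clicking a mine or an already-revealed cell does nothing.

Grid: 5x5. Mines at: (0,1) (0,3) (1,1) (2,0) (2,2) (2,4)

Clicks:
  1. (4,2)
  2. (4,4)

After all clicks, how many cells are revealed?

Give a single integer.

Answer: 10

Derivation:
Click 1 (4,2) count=0: revealed 10 new [(3,0) (3,1) (3,2) (3,3) (3,4) (4,0) (4,1) (4,2) (4,3) (4,4)] -> total=10
Click 2 (4,4) count=0: revealed 0 new [(none)] -> total=10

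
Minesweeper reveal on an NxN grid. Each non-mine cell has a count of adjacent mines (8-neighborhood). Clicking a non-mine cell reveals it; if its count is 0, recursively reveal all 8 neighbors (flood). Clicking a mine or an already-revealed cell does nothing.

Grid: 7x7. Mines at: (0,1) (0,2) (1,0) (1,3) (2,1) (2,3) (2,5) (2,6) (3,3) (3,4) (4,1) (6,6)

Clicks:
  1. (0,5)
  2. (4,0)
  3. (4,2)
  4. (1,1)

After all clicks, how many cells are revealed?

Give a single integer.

Answer: 9

Derivation:
Click 1 (0,5) count=0: revealed 6 new [(0,4) (0,5) (0,6) (1,4) (1,5) (1,6)] -> total=6
Click 2 (4,0) count=1: revealed 1 new [(4,0)] -> total=7
Click 3 (4,2) count=2: revealed 1 new [(4,2)] -> total=8
Click 4 (1,1) count=4: revealed 1 new [(1,1)] -> total=9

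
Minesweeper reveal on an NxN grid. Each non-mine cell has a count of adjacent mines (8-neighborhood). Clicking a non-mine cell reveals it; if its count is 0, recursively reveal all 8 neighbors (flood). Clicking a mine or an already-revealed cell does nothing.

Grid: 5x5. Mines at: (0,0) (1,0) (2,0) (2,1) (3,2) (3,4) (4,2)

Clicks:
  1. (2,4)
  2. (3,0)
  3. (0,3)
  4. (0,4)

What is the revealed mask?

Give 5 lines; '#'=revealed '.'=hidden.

Click 1 (2,4) count=1: revealed 1 new [(2,4)] -> total=1
Click 2 (3,0) count=2: revealed 1 new [(3,0)] -> total=2
Click 3 (0,3) count=0: revealed 10 new [(0,1) (0,2) (0,3) (0,4) (1,1) (1,2) (1,3) (1,4) (2,2) (2,3)] -> total=12
Click 4 (0,4) count=0: revealed 0 new [(none)] -> total=12

Answer: .####
.####
..###
#....
.....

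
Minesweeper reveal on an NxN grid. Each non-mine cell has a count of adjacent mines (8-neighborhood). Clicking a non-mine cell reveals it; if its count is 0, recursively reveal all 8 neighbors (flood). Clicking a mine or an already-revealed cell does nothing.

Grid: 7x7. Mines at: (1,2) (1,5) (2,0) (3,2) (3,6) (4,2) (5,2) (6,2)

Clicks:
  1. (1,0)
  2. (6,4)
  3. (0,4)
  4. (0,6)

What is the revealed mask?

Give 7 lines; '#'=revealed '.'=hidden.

Answer: ....#.#
#......
...###.
...###.
...####
...####
...####

Derivation:
Click 1 (1,0) count=1: revealed 1 new [(1,0)] -> total=1
Click 2 (6,4) count=0: revealed 18 new [(2,3) (2,4) (2,5) (3,3) (3,4) (3,5) (4,3) (4,4) (4,5) (4,6) (5,3) (5,4) (5,5) (5,6) (6,3) (6,4) (6,5) (6,6)] -> total=19
Click 3 (0,4) count=1: revealed 1 new [(0,4)] -> total=20
Click 4 (0,6) count=1: revealed 1 new [(0,6)] -> total=21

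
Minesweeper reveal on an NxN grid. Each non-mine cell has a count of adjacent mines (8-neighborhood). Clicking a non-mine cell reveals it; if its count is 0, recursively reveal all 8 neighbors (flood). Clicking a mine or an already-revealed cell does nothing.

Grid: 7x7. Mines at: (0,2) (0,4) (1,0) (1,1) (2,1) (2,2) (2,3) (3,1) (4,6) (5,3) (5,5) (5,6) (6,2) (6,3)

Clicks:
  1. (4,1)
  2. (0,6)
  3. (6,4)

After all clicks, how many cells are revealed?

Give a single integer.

Answer: 13

Derivation:
Click 1 (4,1) count=1: revealed 1 new [(4,1)] -> total=1
Click 2 (0,6) count=0: revealed 11 new [(0,5) (0,6) (1,4) (1,5) (1,6) (2,4) (2,5) (2,6) (3,4) (3,5) (3,6)] -> total=12
Click 3 (6,4) count=3: revealed 1 new [(6,4)] -> total=13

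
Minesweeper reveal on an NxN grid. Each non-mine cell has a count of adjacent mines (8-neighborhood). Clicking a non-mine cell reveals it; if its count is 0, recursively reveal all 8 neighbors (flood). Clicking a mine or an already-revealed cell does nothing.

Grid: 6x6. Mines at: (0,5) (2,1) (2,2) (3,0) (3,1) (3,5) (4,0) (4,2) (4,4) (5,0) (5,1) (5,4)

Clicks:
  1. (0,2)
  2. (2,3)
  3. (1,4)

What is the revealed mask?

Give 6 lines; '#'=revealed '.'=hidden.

Click 1 (0,2) count=0: revealed 10 new [(0,0) (0,1) (0,2) (0,3) (0,4) (1,0) (1,1) (1,2) (1,3) (1,4)] -> total=10
Click 2 (2,3) count=1: revealed 1 new [(2,3)] -> total=11
Click 3 (1,4) count=1: revealed 0 new [(none)] -> total=11

Answer: #####.
#####.
...#..
......
......
......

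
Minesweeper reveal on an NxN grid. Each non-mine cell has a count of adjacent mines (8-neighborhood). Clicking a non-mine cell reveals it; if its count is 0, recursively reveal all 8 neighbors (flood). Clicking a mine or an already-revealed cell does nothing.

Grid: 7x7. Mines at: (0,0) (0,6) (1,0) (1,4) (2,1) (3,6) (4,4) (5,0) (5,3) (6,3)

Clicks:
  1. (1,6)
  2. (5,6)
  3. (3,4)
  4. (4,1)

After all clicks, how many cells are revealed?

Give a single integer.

Answer: 11

Derivation:
Click 1 (1,6) count=1: revealed 1 new [(1,6)] -> total=1
Click 2 (5,6) count=0: revealed 8 new [(4,5) (4,6) (5,4) (5,5) (5,6) (6,4) (6,5) (6,6)] -> total=9
Click 3 (3,4) count=1: revealed 1 new [(3,4)] -> total=10
Click 4 (4,1) count=1: revealed 1 new [(4,1)] -> total=11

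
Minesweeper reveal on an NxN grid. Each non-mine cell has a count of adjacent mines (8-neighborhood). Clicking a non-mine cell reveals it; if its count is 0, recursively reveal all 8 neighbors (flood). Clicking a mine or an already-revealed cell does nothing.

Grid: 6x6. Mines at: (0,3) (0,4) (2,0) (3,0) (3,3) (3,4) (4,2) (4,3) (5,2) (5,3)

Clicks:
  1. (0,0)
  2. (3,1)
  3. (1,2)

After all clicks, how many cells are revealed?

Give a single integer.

Click 1 (0,0) count=0: revealed 6 new [(0,0) (0,1) (0,2) (1,0) (1,1) (1,2)] -> total=6
Click 2 (3,1) count=3: revealed 1 new [(3,1)] -> total=7
Click 3 (1,2) count=1: revealed 0 new [(none)] -> total=7

Answer: 7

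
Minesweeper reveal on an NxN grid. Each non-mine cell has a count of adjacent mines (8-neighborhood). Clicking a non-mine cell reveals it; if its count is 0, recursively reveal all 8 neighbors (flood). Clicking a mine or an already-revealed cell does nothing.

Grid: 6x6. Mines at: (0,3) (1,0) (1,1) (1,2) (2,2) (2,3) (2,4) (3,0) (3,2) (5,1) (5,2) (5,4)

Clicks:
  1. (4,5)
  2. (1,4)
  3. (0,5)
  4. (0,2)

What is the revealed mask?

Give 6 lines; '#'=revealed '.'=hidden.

Answer: ..#.##
....##
......
......
.....#
......

Derivation:
Click 1 (4,5) count=1: revealed 1 new [(4,5)] -> total=1
Click 2 (1,4) count=3: revealed 1 new [(1,4)] -> total=2
Click 3 (0,5) count=0: revealed 3 new [(0,4) (0,5) (1,5)] -> total=5
Click 4 (0,2) count=3: revealed 1 new [(0,2)] -> total=6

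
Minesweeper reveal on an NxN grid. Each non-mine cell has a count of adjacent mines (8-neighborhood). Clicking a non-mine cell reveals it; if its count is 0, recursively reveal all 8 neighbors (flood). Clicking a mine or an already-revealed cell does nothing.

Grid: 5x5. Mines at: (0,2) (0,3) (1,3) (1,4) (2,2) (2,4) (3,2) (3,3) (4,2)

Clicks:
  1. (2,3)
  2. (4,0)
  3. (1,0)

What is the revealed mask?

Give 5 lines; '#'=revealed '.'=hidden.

Answer: ##...
##...
##.#.
##...
##...

Derivation:
Click 1 (2,3) count=6: revealed 1 new [(2,3)] -> total=1
Click 2 (4,0) count=0: revealed 10 new [(0,0) (0,1) (1,0) (1,1) (2,0) (2,1) (3,0) (3,1) (4,0) (4,1)] -> total=11
Click 3 (1,0) count=0: revealed 0 new [(none)] -> total=11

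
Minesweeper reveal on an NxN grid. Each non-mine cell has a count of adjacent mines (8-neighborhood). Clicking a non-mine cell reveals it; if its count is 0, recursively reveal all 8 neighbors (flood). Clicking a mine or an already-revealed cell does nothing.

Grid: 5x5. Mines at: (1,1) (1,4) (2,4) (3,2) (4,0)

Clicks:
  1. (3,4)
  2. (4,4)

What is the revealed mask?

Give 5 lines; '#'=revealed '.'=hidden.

Answer: .....
.....
.....
...##
...##

Derivation:
Click 1 (3,4) count=1: revealed 1 new [(3,4)] -> total=1
Click 2 (4,4) count=0: revealed 3 new [(3,3) (4,3) (4,4)] -> total=4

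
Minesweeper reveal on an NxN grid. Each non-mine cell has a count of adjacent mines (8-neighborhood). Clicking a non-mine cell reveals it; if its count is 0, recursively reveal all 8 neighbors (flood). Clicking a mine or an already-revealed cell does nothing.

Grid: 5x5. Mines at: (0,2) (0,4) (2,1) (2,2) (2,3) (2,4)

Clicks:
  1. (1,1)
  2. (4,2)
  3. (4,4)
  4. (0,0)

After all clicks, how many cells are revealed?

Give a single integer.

Click 1 (1,1) count=3: revealed 1 new [(1,1)] -> total=1
Click 2 (4,2) count=0: revealed 10 new [(3,0) (3,1) (3,2) (3,3) (3,4) (4,0) (4,1) (4,2) (4,3) (4,4)] -> total=11
Click 3 (4,4) count=0: revealed 0 new [(none)] -> total=11
Click 4 (0,0) count=0: revealed 3 new [(0,0) (0,1) (1,0)] -> total=14

Answer: 14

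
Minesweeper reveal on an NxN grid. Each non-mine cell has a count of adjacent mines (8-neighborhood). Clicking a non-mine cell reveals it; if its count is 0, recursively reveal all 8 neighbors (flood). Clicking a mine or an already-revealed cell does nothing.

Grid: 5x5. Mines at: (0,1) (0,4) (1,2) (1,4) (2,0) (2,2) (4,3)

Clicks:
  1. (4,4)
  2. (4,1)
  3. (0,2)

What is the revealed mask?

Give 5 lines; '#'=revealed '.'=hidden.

Answer: ..#..
.....
.....
###..
###.#

Derivation:
Click 1 (4,4) count=1: revealed 1 new [(4,4)] -> total=1
Click 2 (4,1) count=0: revealed 6 new [(3,0) (3,1) (3,2) (4,0) (4,1) (4,2)] -> total=7
Click 3 (0,2) count=2: revealed 1 new [(0,2)] -> total=8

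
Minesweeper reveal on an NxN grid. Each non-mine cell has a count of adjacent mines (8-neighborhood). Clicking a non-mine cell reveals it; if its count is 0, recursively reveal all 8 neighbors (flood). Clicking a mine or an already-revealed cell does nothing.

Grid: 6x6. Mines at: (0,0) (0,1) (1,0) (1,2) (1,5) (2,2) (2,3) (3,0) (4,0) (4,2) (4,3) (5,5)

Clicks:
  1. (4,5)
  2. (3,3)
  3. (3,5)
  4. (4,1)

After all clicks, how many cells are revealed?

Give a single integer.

Click 1 (4,5) count=1: revealed 1 new [(4,5)] -> total=1
Click 2 (3,3) count=4: revealed 1 new [(3,3)] -> total=2
Click 3 (3,5) count=0: revealed 5 new [(2,4) (2,5) (3,4) (3,5) (4,4)] -> total=7
Click 4 (4,1) count=3: revealed 1 new [(4,1)] -> total=8

Answer: 8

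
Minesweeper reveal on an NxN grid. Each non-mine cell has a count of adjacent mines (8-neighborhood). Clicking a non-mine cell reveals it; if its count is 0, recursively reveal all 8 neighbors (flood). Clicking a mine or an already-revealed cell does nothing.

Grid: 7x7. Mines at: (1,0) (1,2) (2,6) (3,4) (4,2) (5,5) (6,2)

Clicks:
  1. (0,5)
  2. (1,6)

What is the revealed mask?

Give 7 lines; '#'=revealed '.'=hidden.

Click 1 (0,5) count=0: revealed 11 new [(0,3) (0,4) (0,5) (0,6) (1,3) (1,4) (1,5) (1,6) (2,3) (2,4) (2,5)] -> total=11
Click 2 (1,6) count=1: revealed 0 new [(none)] -> total=11

Answer: ...####
...####
...###.
.......
.......
.......
.......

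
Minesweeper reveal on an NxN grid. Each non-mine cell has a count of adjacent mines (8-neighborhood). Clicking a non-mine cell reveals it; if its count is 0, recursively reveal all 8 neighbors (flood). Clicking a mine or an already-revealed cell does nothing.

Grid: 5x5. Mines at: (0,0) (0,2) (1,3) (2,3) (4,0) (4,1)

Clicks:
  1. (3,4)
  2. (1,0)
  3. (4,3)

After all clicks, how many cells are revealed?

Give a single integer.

Click 1 (3,4) count=1: revealed 1 new [(3,4)] -> total=1
Click 2 (1,0) count=1: revealed 1 new [(1,0)] -> total=2
Click 3 (4,3) count=0: revealed 5 new [(3,2) (3,3) (4,2) (4,3) (4,4)] -> total=7

Answer: 7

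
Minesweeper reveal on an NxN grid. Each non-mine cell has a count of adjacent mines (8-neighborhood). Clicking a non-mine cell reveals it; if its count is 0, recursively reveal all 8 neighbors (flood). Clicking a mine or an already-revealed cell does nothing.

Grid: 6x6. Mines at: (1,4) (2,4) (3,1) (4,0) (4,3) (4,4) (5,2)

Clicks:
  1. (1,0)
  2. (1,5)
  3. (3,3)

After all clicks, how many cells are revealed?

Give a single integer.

Answer: 14

Derivation:
Click 1 (1,0) count=0: revealed 12 new [(0,0) (0,1) (0,2) (0,3) (1,0) (1,1) (1,2) (1,3) (2,0) (2,1) (2,2) (2,3)] -> total=12
Click 2 (1,5) count=2: revealed 1 new [(1,5)] -> total=13
Click 3 (3,3) count=3: revealed 1 new [(3,3)] -> total=14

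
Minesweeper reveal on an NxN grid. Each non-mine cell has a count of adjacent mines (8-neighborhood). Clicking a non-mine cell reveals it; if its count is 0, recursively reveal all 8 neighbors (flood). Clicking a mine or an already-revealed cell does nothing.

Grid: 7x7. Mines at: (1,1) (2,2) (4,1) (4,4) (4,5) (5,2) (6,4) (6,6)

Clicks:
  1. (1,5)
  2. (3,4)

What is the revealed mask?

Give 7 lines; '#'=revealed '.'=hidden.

Answer: ..#####
..#####
...####
...####
.......
.......
.......

Derivation:
Click 1 (1,5) count=0: revealed 18 new [(0,2) (0,3) (0,4) (0,5) (0,6) (1,2) (1,3) (1,4) (1,5) (1,6) (2,3) (2,4) (2,5) (2,6) (3,3) (3,4) (3,5) (3,6)] -> total=18
Click 2 (3,4) count=2: revealed 0 new [(none)] -> total=18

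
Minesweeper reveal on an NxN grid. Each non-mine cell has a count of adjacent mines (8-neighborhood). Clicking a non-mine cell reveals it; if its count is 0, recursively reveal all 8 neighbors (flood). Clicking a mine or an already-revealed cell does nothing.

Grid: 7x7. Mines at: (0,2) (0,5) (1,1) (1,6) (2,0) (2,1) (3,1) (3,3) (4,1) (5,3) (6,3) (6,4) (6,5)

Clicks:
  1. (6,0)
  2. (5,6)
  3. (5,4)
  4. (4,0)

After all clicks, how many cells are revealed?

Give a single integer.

Click 1 (6,0) count=0: revealed 6 new [(5,0) (5,1) (5,2) (6,0) (6,1) (6,2)] -> total=6
Click 2 (5,6) count=1: revealed 1 new [(5,6)] -> total=7
Click 3 (5,4) count=4: revealed 1 new [(5,4)] -> total=8
Click 4 (4,0) count=2: revealed 1 new [(4,0)] -> total=9

Answer: 9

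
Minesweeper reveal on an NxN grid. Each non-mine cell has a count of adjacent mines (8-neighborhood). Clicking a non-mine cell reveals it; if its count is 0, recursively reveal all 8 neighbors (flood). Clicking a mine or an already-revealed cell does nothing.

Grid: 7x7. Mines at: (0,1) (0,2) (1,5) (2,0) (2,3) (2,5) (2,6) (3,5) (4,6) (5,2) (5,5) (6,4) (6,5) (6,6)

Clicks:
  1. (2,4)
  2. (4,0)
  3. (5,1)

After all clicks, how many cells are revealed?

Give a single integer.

Click 1 (2,4) count=4: revealed 1 new [(2,4)] -> total=1
Click 2 (4,0) count=0: revealed 8 new [(3,0) (3,1) (4,0) (4,1) (5,0) (5,1) (6,0) (6,1)] -> total=9
Click 3 (5,1) count=1: revealed 0 new [(none)] -> total=9

Answer: 9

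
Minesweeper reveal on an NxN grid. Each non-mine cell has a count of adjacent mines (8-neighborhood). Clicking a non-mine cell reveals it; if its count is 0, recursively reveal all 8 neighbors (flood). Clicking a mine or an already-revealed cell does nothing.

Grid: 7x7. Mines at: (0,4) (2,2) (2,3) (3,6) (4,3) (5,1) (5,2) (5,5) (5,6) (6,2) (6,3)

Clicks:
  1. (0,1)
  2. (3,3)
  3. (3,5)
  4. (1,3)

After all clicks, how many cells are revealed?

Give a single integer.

Answer: 16

Derivation:
Click 1 (0,1) count=0: revealed 14 new [(0,0) (0,1) (0,2) (0,3) (1,0) (1,1) (1,2) (1,3) (2,0) (2,1) (3,0) (3,1) (4,0) (4,1)] -> total=14
Click 2 (3,3) count=3: revealed 1 new [(3,3)] -> total=15
Click 3 (3,5) count=1: revealed 1 new [(3,5)] -> total=16
Click 4 (1,3) count=3: revealed 0 new [(none)] -> total=16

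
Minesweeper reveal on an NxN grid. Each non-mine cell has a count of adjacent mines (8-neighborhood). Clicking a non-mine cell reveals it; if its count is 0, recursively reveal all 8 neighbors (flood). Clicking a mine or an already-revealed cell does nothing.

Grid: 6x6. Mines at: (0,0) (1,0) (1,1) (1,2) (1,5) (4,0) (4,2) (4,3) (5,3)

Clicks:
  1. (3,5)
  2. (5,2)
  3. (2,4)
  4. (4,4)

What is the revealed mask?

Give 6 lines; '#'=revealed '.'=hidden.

Answer: ......
......
....##
....##
....##
..#.##

Derivation:
Click 1 (3,5) count=0: revealed 8 new [(2,4) (2,5) (3,4) (3,5) (4,4) (4,5) (5,4) (5,5)] -> total=8
Click 2 (5,2) count=3: revealed 1 new [(5,2)] -> total=9
Click 3 (2,4) count=1: revealed 0 new [(none)] -> total=9
Click 4 (4,4) count=2: revealed 0 new [(none)] -> total=9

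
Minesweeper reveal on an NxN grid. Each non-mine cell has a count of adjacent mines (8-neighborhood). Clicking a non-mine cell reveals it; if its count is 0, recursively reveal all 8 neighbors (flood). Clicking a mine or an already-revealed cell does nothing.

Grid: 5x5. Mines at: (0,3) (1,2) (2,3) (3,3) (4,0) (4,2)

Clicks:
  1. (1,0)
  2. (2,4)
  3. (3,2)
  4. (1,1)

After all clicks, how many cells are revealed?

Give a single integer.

Click 1 (1,0) count=0: revealed 8 new [(0,0) (0,1) (1,0) (1,1) (2,0) (2,1) (3,0) (3,1)] -> total=8
Click 2 (2,4) count=2: revealed 1 new [(2,4)] -> total=9
Click 3 (3,2) count=3: revealed 1 new [(3,2)] -> total=10
Click 4 (1,1) count=1: revealed 0 new [(none)] -> total=10

Answer: 10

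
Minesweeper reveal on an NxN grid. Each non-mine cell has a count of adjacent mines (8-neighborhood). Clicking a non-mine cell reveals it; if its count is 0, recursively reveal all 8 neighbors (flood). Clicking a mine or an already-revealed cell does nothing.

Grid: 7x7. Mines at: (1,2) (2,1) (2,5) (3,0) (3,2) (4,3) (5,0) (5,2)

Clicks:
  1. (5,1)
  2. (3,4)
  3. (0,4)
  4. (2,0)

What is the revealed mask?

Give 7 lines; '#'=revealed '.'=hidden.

Answer: ...####
...####
#......
....#..
.......
.#.....
.......

Derivation:
Click 1 (5,1) count=2: revealed 1 new [(5,1)] -> total=1
Click 2 (3,4) count=2: revealed 1 new [(3,4)] -> total=2
Click 3 (0,4) count=0: revealed 8 new [(0,3) (0,4) (0,5) (0,6) (1,3) (1,4) (1,5) (1,6)] -> total=10
Click 4 (2,0) count=2: revealed 1 new [(2,0)] -> total=11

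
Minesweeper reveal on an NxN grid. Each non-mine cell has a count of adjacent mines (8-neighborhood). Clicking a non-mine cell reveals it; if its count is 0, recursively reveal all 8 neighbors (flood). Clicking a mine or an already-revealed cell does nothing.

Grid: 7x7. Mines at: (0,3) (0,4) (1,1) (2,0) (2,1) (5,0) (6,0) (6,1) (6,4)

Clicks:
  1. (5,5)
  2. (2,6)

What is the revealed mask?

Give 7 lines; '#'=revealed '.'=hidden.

Answer: .....##
..#####
..#####
.######
.######
.######
.....##

Derivation:
Click 1 (5,5) count=1: revealed 1 new [(5,5)] -> total=1
Click 2 (2,6) count=0: revealed 31 new [(0,5) (0,6) (1,2) (1,3) (1,4) (1,5) (1,6) (2,2) (2,3) (2,4) (2,5) (2,6) (3,1) (3,2) (3,3) (3,4) (3,5) (3,6) (4,1) (4,2) (4,3) (4,4) (4,5) (4,6) (5,1) (5,2) (5,3) (5,4) (5,6) (6,5) (6,6)] -> total=32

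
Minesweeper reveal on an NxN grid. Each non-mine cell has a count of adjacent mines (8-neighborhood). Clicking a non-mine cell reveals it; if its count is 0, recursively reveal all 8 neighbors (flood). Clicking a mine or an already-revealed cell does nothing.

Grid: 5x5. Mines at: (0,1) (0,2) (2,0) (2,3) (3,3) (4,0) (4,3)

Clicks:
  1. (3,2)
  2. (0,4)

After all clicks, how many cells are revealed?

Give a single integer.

Answer: 5

Derivation:
Click 1 (3,2) count=3: revealed 1 new [(3,2)] -> total=1
Click 2 (0,4) count=0: revealed 4 new [(0,3) (0,4) (1,3) (1,4)] -> total=5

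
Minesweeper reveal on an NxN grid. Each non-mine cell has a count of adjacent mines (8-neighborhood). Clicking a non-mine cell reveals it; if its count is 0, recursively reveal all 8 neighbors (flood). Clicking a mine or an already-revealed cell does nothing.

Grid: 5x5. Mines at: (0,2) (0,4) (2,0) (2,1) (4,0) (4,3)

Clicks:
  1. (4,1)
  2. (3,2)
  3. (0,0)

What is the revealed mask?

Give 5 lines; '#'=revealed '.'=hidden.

Click 1 (4,1) count=1: revealed 1 new [(4,1)] -> total=1
Click 2 (3,2) count=2: revealed 1 new [(3,2)] -> total=2
Click 3 (0,0) count=0: revealed 4 new [(0,0) (0,1) (1,0) (1,1)] -> total=6

Answer: ##...
##...
.....
..#..
.#...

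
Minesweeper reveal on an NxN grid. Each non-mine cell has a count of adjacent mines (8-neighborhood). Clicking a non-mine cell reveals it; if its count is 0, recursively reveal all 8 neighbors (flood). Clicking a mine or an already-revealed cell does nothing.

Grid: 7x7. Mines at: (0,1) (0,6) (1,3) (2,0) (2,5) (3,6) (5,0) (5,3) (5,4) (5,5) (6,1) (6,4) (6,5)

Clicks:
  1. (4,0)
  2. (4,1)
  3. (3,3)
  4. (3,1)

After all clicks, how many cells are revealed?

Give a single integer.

Click 1 (4,0) count=1: revealed 1 new [(4,0)] -> total=1
Click 2 (4,1) count=1: revealed 1 new [(4,1)] -> total=2
Click 3 (3,3) count=0: revealed 11 new [(2,1) (2,2) (2,3) (2,4) (3,1) (3,2) (3,3) (3,4) (4,2) (4,3) (4,4)] -> total=13
Click 4 (3,1) count=1: revealed 0 new [(none)] -> total=13

Answer: 13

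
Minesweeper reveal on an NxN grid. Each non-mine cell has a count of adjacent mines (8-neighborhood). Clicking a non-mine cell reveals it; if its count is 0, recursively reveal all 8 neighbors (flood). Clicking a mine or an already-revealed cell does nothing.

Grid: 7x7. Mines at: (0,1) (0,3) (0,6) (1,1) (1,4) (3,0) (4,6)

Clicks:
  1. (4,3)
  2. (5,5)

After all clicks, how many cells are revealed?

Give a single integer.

Answer: 30

Derivation:
Click 1 (4,3) count=0: revealed 30 new [(2,1) (2,2) (2,3) (2,4) (2,5) (3,1) (3,2) (3,3) (3,4) (3,5) (4,0) (4,1) (4,2) (4,3) (4,4) (4,5) (5,0) (5,1) (5,2) (5,3) (5,4) (5,5) (5,6) (6,0) (6,1) (6,2) (6,3) (6,4) (6,5) (6,6)] -> total=30
Click 2 (5,5) count=1: revealed 0 new [(none)] -> total=30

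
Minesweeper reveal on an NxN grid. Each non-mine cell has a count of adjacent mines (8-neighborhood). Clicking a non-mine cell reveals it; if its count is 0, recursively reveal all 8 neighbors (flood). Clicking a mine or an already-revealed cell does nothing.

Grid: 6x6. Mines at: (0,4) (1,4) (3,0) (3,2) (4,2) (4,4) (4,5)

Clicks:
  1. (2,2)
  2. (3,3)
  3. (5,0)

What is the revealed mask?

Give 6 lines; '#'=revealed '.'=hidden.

Answer: ......
......
..#...
...#..
##....
##....

Derivation:
Click 1 (2,2) count=1: revealed 1 new [(2,2)] -> total=1
Click 2 (3,3) count=3: revealed 1 new [(3,3)] -> total=2
Click 3 (5,0) count=0: revealed 4 new [(4,0) (4,1) (5,0) (5,1)] -> total=6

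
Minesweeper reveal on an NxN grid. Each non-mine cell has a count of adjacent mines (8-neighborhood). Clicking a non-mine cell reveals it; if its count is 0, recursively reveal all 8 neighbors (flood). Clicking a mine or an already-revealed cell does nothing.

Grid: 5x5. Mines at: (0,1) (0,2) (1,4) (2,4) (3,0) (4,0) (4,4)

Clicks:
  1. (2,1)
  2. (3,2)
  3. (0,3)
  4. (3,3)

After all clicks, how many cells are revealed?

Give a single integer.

Click 1 (2,1) count=1: revealed 1 new [(2,1)] -> total=1
Click 2 (3,2) count=0: revealed 11 new [(1,1) (1,2) (1,3) (2,2) (2,3) (3,1) (3,2) (3,3) (4,1) (4,2) (4,3)] -> total=12
Click 3 (0,3) count=2: revealed 1 new [(0,3)] -> total=13
Click 4 (3,3) count=2: revealed 0 new [(none)] -> total=13

Answer: 13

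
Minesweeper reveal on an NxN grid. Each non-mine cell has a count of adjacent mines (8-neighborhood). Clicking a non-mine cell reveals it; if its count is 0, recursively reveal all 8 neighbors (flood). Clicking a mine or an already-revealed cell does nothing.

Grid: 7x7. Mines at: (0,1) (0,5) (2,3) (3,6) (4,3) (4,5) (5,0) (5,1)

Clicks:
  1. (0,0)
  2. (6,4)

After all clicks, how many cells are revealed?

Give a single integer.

Click 1 (0,0) count=1: revealed 1 new [(0,0)] -> total=1
Click 2 (6,4) count=0: revealed 10 new [(5,2) (5,3) (5,4) (5,5) (5,6) (6,2) (6,3) (6,4) (6,5) (6,6)] -> total=11

Answer: 11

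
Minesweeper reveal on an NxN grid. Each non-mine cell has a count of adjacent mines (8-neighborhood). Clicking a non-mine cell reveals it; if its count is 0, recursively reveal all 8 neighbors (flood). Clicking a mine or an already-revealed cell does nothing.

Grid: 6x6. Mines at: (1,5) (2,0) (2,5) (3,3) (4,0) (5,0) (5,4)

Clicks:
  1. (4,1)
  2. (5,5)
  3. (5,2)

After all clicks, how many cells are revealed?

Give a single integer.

Answer: 7

Derivation:
Click 1 (4,1) count=2: revealed 1 new [(4,1)] -> total=1
Click 2 (5,5) count=1: revealed 1 new [(5,5)] -> total=2
Click 3 (5,2) count=0: revealed 5 new [(4,2) (4,3) (5,1) (5,2) (5,3)] -> total=7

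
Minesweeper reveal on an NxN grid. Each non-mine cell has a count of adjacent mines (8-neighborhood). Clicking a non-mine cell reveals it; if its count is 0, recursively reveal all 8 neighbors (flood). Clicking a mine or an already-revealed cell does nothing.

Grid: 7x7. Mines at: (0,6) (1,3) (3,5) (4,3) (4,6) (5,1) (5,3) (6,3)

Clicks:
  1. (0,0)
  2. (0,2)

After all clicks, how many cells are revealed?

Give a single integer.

Click 1 (0,0) count=0: revealed 15 new [(0,0) (0,1) (0,2) (1,0) (1,1) (1,2) (2,0) (2,1) (2,2) (3,0) (3,1) (3,2) (4,0) (4,1) (4,2)] -> total=15
Click 2 (0,2) count=1: revealed 0 new [(none)] -> total=15

Answer: 15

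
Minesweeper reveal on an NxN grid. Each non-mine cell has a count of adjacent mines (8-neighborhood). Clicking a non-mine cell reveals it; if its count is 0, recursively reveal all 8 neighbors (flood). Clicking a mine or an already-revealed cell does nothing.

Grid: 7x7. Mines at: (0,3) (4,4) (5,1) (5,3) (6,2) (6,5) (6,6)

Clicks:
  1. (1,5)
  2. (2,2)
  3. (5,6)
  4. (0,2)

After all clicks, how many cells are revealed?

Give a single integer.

Answer: 35

Derivation:
Click 1 (1,5) count=0: revealed 35 new [(0,0) (0,1) (0,2) (0,4) (0,5) (0,6) (1,0) (1,1) (1,2) (1,3) (1,4) (1,5) (1,6) (2,0) (2,1) (2,2) (2,3) (2,4) (2,5) (2,6) (3,0) (3,1) (3,2) (3,3) (3,4) (3,5) (3,6) (4,0) (4,1) (4,2) (4,3) (4,5) (4,6) (5,5) (5,6)] -> total=35
Click 2 (2,2) count=0: revealed 0 new [(none)] -> total=35
Click 3 (5,6) count=2: revealed 0 new [(none)] -> total=35
Click 4 (0,2) count=1: revealed 0 new [(none)] -> total=35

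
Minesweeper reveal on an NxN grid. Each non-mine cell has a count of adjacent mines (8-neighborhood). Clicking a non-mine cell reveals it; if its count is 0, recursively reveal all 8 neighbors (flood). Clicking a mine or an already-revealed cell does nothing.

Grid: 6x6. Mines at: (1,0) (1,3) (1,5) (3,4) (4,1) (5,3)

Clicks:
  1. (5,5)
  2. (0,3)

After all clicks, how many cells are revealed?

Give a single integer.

Answer: 5

Derivation:
Click 1 (5,5) count=0: revealed 4 new [(4,4) (4,5) (5,4) (5,5)] -> total=4
Click 2 (0,3) count=1: revealed 1 new [(0,3)] -> total=5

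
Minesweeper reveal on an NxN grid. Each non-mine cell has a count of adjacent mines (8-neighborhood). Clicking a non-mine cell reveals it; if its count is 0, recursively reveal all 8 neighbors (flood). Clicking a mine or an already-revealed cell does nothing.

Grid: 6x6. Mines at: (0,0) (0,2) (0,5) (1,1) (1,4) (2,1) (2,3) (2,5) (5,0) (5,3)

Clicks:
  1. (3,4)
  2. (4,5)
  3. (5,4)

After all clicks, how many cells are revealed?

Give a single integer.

Click 1 (3,4) count=2: revealed 1 new [(3,4)] -> total=1
Click 2 (4,5) count=0: revealed 5 new [(3,5) (4,4) (4,5) (5,4) (5,5)] -> total=6
Click 3 (5,4) count=1: revealed 0 new [(none)] -> total=6

Answer: 6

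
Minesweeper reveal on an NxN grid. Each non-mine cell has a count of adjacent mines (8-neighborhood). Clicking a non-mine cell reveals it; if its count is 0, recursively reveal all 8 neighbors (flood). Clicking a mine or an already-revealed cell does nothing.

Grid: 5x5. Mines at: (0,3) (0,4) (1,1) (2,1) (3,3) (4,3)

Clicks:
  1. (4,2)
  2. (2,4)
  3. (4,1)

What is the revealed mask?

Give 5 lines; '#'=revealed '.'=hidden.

Answer: .....
.....
....#
###..
###..

Derivation:
Click 1 (4,2) count=2: revealed 1 new [(4,2)] -> total=1
Click 2 (2,4) count=1: revealed 1 new [(2,4)] -> total=2
Click 3 (4,1) count=0: revealed 5 new [(3,0) (3,1) (3,2) (4,0) (4,1)] -> total=7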